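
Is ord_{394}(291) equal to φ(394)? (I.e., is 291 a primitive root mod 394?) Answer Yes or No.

φ(394) = φ(2)·φ(197) = 1·196 = 196 = 2^2 · 7^2.
Test 291^(196/q) mod 394 for each prime factor q of 196:
291^98 ≡ 393 (mod 394)  [q = 2: ≢ 1 ✓]
291^28 ≡ 361 (mod 394)  [q = 7: ≢ 1 ✓]
None equal 1, so ord_394(291) = 196: 291 is a primitive root.

Yes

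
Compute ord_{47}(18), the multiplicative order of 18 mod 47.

23

ord(18) | φ(47) = 47 − 1 = 46 = 2 · 23.
Divisors of 46: 1, 2, 23, 46.
Compute 18^d (mod 47) for the divisors d until we hit 1:
18^1 ≡ 18 (mod 47)
18^2 ≡ 42 (mod 47)
18^23 ≡ 1 (mod 47) ✓
Therefore the multiplicative order of 18 modulo 47 is 23.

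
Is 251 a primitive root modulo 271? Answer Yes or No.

Yes

φ(271) = 271 − 1 = 270 = 2 · 3^3 · 5.
Test 251^(270/q) mod 271 for each prime factor q of 270:
251^135 ≡ 270 (mod 271)  [q = 2: ≢ 1 ✓]
251^90 ≡ 242 (mod 271)  [q = 3: ≢ 1 ✓]
251^54 ≡ 187 (mod 271)  [q = 5: ≢ 1 ✓]
Every test exponent gives a nontrivial residue, hence 251 generates the full group.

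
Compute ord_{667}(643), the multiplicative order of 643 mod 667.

14

By Lagrange's theorem, ord_667(643) divides φ(667) = φ(23·29) = (23−1)·(29−1) = 22·28 = 616 = 2^3 · 7 · 11.
Divisors of 616: 1, 2, 4, 7, 8, 11, 14, 22, 28, 44, 56, 77, 88, 154, 308, 616.
Check 643^d mod 667 for each divisor in increasing order:
643^1 ≡ 643 (mod 667)
643^2 ≡ 576 (mod 667)
643^4 ≡ 277 (mod 667)
643^7 ≡ 666 (mod 667)
643^8 ≡ 24 (mod 667)
643^11 ≡ 390 (mod 667)
643^14 ≡ 1 (mod 667) ✓
The smallest such exponent is 14, so the order of 643 is 14.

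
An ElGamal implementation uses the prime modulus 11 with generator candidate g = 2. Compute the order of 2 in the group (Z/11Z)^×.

10

The order of 2 must divide φ(11) = 11 − 1 = 10 = 2 · 5.
Divisors of 10: 1, 2, 5, 10.
Test each divisor d:
2^1 ≡ 2 (mod 11)
2^2 ≡ 4 (mod 11)
2^5 ≡ 10 (mod 11)
2^10 ≡ 1 (mod 11) ✓
So ord_11(2) = 10.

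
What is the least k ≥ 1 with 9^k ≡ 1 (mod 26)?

3

ord(9) | φ(26) = φ(2)·φ(13) = 1·12 = 12 = 2^2 · 3.
Divisors of 12: 1, 2, 3, 4, 6, 12.
Evaluate successive powers at the divisors of 12:
9^1 ≡ 9 (mod 26)
9^2 ≡ 3 (mod 26)
9^3 ≡ 1 (mod 26) ✓
So ord_26(9) = 3.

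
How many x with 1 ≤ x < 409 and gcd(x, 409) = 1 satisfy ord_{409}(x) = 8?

φ(409) = 409 − 1 = 408 = 2^3 · 3 · 17.
In a cyclic group of order 408, there are φ(d) elements of order d for each divisor d of 408, and zero for non-divisors.
8 = 2^3 divides 408, and φ(8) = 4.

4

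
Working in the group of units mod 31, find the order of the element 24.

30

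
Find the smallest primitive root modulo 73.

5

φ(73) = 73 − 1 = 72 = 2^3 · 3^2.
g is a primitive root iff g^(72/q) ≢ 1 (mod 73) for each prime q ∈ {2, 3}.
g = 2: 2^36 ≡ 1 — hits 1, so not a primitive root.
g = 3: 3^36 ≡ 1 — hits 1, so not a primitive root.
g = 4: 4^36 ≡ 1 — hits 1, so not a primitive root.
g = 5: 5^36 ≡ 72; 5^24 ≡ 8 — none is 1, so 5 is a primitive root.
The smallest primitive root modulo 73 is 5.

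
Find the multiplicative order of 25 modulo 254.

The order of 25 must divide φ(254) = φ(2)·φ(127) = 1·126 = 126 = 2 · 3^2 · 7.
Divisors of 126: 1, 2, 3, 6, 7, 9, 14, 18, 21, 42, 63, 126.
Check 25^d mod 254 for each divisor in increasing order:
25^1 ≡ 25 (mod 254)
25^2 ≡ 117 (mod 254)
25^3 ≡ 131 (mod 254)
25^6 ≡ 143 (mod 254)
25^7 ≡ 19 (mod 254)
25^9 ≡ 191 (mod 254)
25^14 ≡ 107 (mod 254)
25^18 ≡ 159 (mod 254)
25^21 ≡ 1 (mod 254) ✓
The smallest such exponent is 21, so the order of 25 is 21.

21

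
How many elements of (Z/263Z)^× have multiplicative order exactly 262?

φ(263) = 263 − 1 = 262 = 2 · 131.
In a cyclic group of order 262, there are φ(d) elements of order d for each divisor d of 262, and zero for non-divisors.
262 = 2 · 131 divides 262, and φ(262) = 130.

130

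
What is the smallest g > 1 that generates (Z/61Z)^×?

φ(61) = 61 − 1 = 60 = 2^2 · 3 · 5.
Test candidates g = 2, 3, … against the prime factors q ∈ {2, 3, 5} of φ(61): g is a generator iff g^(60/q) ≢ 1 for every such q.
g = 2: 2^30 ≡ 60; 2^20 ≡ 47; 2^12 ≡ 9 — none is 1, so 2 is a primitive root.
Hence the least primitive root of 61 is 2.

2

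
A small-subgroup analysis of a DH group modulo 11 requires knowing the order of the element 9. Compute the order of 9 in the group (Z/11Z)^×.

Since 9 ∈ (Z/11Z)^×, its order divides φ(11) = 11 − 1 = 10 = 2 · 5.
Divisors of 10: 1, 2, 5, 10.
Test each divisor d:
9^1 ≡ 9 (mod 11)
9^2 ≡ 4 (mod 11)
9^5 ≡ 1 (mod 11) ✓
The smallest such exponent is 5, so the order of 9 is 5.

5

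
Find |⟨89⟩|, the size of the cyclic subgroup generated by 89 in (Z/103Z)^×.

34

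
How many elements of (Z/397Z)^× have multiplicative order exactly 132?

40

φ(397) = 397 − 1 = 396 = 2^2 · 3^2 · 11.
Since (Z/397Z)^× is cyclic of order 396, the number of elements of order d is φ(d) when d | 396 and 0 otherwise.
132 = 2^2 · 3 · 11 divides 396, and φ(132) = 40.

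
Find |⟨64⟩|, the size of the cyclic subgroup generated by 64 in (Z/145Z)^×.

14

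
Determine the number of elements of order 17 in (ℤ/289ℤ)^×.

16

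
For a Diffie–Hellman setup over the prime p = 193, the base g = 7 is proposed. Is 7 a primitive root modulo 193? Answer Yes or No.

φ(193) = 193 − 1 = 192 = 2^6 · 3.
7 is a primitive root mod 193 iff 7^(φ(193)/q) ≢ 1 for every prime q | φ(193), i.e. q ∈ {2, 3}.
7^96 ≡ 1 (mod 193)  [q = 2: ≡ 1 ✗]
7^64 ≡ 108 (mod 193)  [q = 3: ≢ 1 ✓]
The check at q = 2 fails, so 7 generates a proper subgroup.

No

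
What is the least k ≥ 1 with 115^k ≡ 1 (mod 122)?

60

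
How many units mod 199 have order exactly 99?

60

φ(199) = 199 − 1 = 198 = 2 · 3^2 · 11.
In a cyclic group of order 198, there are φ(d) elements of order d for each divisor d of 198, and zero for non-divisors.
99 = 3^2 · 11 divides 198, and φ(99) = 60.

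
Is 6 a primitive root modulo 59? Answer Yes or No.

Yes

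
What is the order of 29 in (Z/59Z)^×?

29

Since 29 ∈ (Z/59Z)^×, its order divides φ(59) = 59 − 1 = 58 = 2 · 29.
Divisors of 58: 1, 2, 29, 58.
Test each divisor d:
29^1 ≡ 29
29^2 ≡ 15
29^29 ≡ 1
Therefore the multiplicative order of 29 modulo 59 is 29.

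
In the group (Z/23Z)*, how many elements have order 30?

0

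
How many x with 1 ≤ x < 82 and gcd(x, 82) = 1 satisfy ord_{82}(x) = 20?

φ(82) = φ(2)·φ(41) = 1·40 = 40 = 2^3 · 5.
(Z/82Z)^× is cyclic (|G| = 40); a cyclic group of order m has exactly φ(d) elements of each order d | m, and none otherwise.
20 = 2^2 · 5 divides 40, and φ(20) = 8.

8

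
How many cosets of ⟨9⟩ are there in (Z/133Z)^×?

Since 9 ∈ (Z/133Z)^×, its order divides φ(133) = φ(7·19) = (7−1)·(19−1) = 6·18 = 108 = 2^2 · 3^3.
Divisors of 108: 1, 2, 3, 4, 6, 9, 12, 18, 27, 36, 54, 108.
Check 9^d mod 133 for each divisor in increasing order:
9^1 ≡ 9 (mod 133)
9^2 ≡ 81 (mod 133)
9^3 ≡ 64 (mod 133)
9^4 ≡ 44 (mod 133)
9^6 ≡ 106 (mod 133)
9^9 ≡ 1 (mod 133) ✓
Thus |⟨9⟩| = ord(9) = 9.
The index is φ(133) / ord(9) = 108 / 9 = 12.

12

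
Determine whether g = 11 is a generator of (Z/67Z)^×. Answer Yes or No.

Yes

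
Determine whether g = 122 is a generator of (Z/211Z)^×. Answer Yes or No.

φ(211) = 211 − 1 = 210 = 2 · 3 · 5 · 7.
Test 122^(210/q) mod 211 for each prime factor q of 210:
122^105 ≡ 1 (mod 211)  [q = 2: ≡ 1 ✗]
122^70 ≡ 1 (mod 211)  [q = 3: ≡ 1 ✗]
122^42 ≡ 71 (mod 211)  [q = 5: ≢ 1 ✓]
122^30 ≡ 171 (mod 211)  [q = 7: ≢ 1 ✓]
Since 122^105 ≡ 1, the order of 122 divides 105 < 210, so 122 is not a primitive root.

No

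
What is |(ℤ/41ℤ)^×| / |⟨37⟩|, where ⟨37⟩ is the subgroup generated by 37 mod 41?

8

ord(37) | φ(41) = 41 − 1 = 40 = 2^3 · 5.
Divisors of 40: 1, 2, 4, 5, 8, 10, 20, 40.
Compute 37^d (mod 41) for the divisors d until we hit 1:
37^1 ≡ 37
37^2 ≡ 16
37^4 ≡ 10
37^5 ≡ 1
Thus |⟨37⟩| = ord(37) = 5.
[(Z/41Z)^× : ⟨37⟩] = 40/5 = 8.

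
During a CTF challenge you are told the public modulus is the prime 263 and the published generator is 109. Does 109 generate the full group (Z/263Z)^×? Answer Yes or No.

φ(263) = 263 − 1 = 262 = 2 · 131.
109 is a primitive root mod 263 iff 109^(φ(263)/q) ≢ 1 for every prime q | φ(263), i.e. q ∈ {2, 131}.
109^131 ≡ 1 (mod 263)  [q = 2: ≡ 1 ✗]
109^2 ≡ 46 (mod 263)  [q = 131: ≢ 1 ✓]
Since 109^131 ≡ 1, the order of 109 divides 131 < 262, so 109 is not a primitive root.

No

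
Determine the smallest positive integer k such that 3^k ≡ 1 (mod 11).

By Lagrange's theorem, ord_11(3) divides φ(11) = 11 − 1 = 10 = 2 · 5.
Divisors of 10: 1, 2, 5, 10.
Check 3^d mod 11 for each divisor in increasing order:
3^1 ≡ 3
3^2 ≡ 9
3^5 ≡ 1
Therefore the multiplicative order of 3 modulo 11 is 5.

5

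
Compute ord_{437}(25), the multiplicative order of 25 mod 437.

99

ord(25) | φ(437) = φ(19·23) = (19−1)·(23−1) = 18·22 = 396 = 2^2 · 3^2 · 11.
Divisors of 396: 1, 2, 3, 4, 6, 9, 11, 12, 18, 22, 33, 36, 44, 66, 99, 132, 198, 396.
Evaluate successive powers at the divisors of 396:
25^1 ≡ 25 (mod 437)
25^2 ≡ 188 (mod 437)
25^3 ≡ 330 (mod 437)
25^4 ≡ 384 (mod 437)
25^6 ≡ 87 (mod 437)
25^9 ≡ 305 (mod 437)
25^11 ≡ 93 (mod 437)
25^12 ≡ 140 (mod 437)
25^18 ≡ 381 (mod 437)
25^22 ≡ 346 (mod 437)
25^33 ≡ 277 (mod 437)
25^36 ≡ 77 (mod 437)
25^44 ≡ 415 (mod 437)
25^66 ≡ 254 (mod 437)
25^99 ≡ 1 (mod 437) ✓
So ord_437(25) = 99.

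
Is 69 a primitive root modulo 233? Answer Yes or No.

Yes

φ(233) = 233 − 1 = 232 = 2^3 · 29.
Test 69^(232/q) mod 233 for each prime factor q of 232:
69^116 ≡ 232 (mod 233)  [q = 2: ≢ 1 ✓]
69^8 ≡ 38 (mod 233)  [q = 29: ≢ 1 ✓]
All checks pass, so 69 has order 232 and is a primitive root modulo 233.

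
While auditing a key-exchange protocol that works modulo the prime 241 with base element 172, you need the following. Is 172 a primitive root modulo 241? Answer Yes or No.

Yes

φ(241) = 241 − 1 = 240 = 2^4 · 3 · 5.
Test 172^(240/q) mod 241 for each prime factor q of 240:
172^120 ≡ 240 (mod 241)  [q = 2: ≢ 1 ✓]
172^80 ≡ 225 (mod 241)  [q = 3: ≢ 1 ✓]
172^48 ≡ 98 (mod 241)  [q = 5: ≢ 1 ✓]
Every test exponent gives a nontrivial residue, hence 172 generates the full group.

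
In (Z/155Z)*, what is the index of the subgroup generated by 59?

4

ord(59) | φ(155) = φ(5·31) = (5−1)·(31−1) = 4·30 = 120 = 2^3 · 3 · 5.
Divisors of 120: 1, 2, 3, 4, 5, 6, 8, 10, 12, 15, 20, 24, 30, 40, 60, 120.
Evaluate successive powers at the divisors of 120:
59^1 ≡ 59
59^2 ≡ 71
59^3 ≡ 4
59^4 ≡ 81
59^5 ≡ 129
59^6 ≡ 16
59^8 ≡ 51
59^10 ≡ 56
59^12 ≡ 101
59^15 ≡ 94
59^20 ≡ 36
59^24 ≡ 126
59^30 ≡ 1
The order of 59 is 30, so the subgroup it generates has 30 elements.
[(Z/155Z)^× : ⟨59⟩] = 120/30 = 4.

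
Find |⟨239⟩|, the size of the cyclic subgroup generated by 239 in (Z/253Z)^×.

110

The order of 239 must divide φ(253) = φ(11·23) = (11−1)·(23−1) = 10·22 = 220 = 2^2 · 5 · 11.
Divisors of 220: 1, 2, 4, 5, 10, 11, 20, 22, 44, 55, 110, 220.
Test each divisor d:
239^1 ≡ 239
239^2 ≡ 196
239^4 ≡ 213
239^5 ≡ 54
239^10 ≡ 133
239^11 ≡ 162
239^20 ≡ 232
239^22 ≡ 185
239^44 ≡ 70
239^55 ≡ 208
239^110 ≡ 1
So ord_253(239) = 110.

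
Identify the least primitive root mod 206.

φ(206) = φ(2)·φ(103) = 1·102 = 102 = 2 · 3 · 17.
Test candidates g = 2, 3, … against the prime factors q ∈ {2, 3, 17} of φ(206): g is a generator iff g^(102/q) ≢ 1 for every such q.
g = 2: gcd(2, 206) = 2 > 1, not a unit — skip.
g = 3: 3^51 ≡ 205; 3^34 ≡ 1 — hits 1, so not a primitive root.
g = 4: gcd(4, 206) = 2 > 1, not a unit — skip.
g = 5: 5^51 ≡ 205; 5^34 ≡ 159; 5^6 ≡ 175 — none is 1, so 5 is a primitive root.
The smallest primitive root modulo 206 is 5.

5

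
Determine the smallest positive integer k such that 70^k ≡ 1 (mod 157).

156

Since 70 ∈ (Z/157Z)^×, its order divides φ(157) = 157 − 1 = 156 = 2^2 · 3 · 13.
Divisors of 156: 1, 2, 3, 4, 6, 12, 13, 26, 39, 52, 78, 156.
Test each divisor d:
70^1 ≡ 70 (mod 157)
70^2 ≡ 33 (mod 157)
70^3 ≡ 112 (mod 157)
70^4 ≡ 147 (mod 157)
70^6 ≡ 141 (mod 157)
70^12 ≡ 99 (mod 157)
70^13 ≡ 22 (mod 157)
70^26 ≡ 13 (mod 157)
70^39 ≡ 129 (mod 157)
70^52 ≡ 12 (mod 157)
70^78 ≡ 156 (mod 157)
70^156 ≡ 1 (mod 157) ✓
Therefore the multiplicative order of 70 modulo 157 is 156.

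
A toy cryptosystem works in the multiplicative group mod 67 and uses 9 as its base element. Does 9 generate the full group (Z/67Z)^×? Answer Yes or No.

No

φ(67) = 67 − 1 = 66 = 2 · 3 · 11.
9 is a primitive root mod 67 iff 9^(φ(67)/q) ≢ 1 for every prime q | φ(67), i.e. q ∈ {2, 3, 11}.
9^33 ≡ 1 (mod 67)  [q = 2: ≡ 1 ✗]
9^22 ≡ 1 (mod 67)  [q = 3: ≡ 1 ✗]
9^6 ≡ 64 (mod 67)  [q = 11: ≢ 1 ✓]
Since 9^33 ≡ 1, the order of 9 divides 33 < 66, so 9 is not a primitive root.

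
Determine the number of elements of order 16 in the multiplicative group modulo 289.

φ(289) = φ(17^2) = 17·(17−1) = 272 = 2^4 · 17.
In a cyclic group of order 272, there are φ(d) elements of order d for each divisor d of 272, and zero for non-divisors.
16 = 2^4 divides 272, and φ(16) = 8.

8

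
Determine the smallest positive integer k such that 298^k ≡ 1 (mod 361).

ord(298) | φ(361) = φ(19^2) = 19·(19−1) = 342 = 2 · 3^2 · 19.
Divisors of 342: 1, 2, 3, 6, 9, 18, 19, 38, 57, 114, 171, 342.
Check 298^d mod 361 for each divisor in increasing order:
298^1 ≡ 298 (mod 361)
298^2 ≡ 359 (mod 361)
298^3 ≡ 126 (mod 361)
298^6 ≡ 353 (mod 361)
298^9 ≡ 75 (mod 361)
298^18 ≡ 210 (mod 361)
298^19 ≡ 127 (mod 361)
298^38 ≡ 245 (mod 361)
298^57 ≡ 69 (mod 361)
298^114 ≡ 68 (mod 361)
298^171 ≡ 360 (mod 361)
298^342 ≡ 1 (mod 361) ✓
Hence ord(298) = 342.

342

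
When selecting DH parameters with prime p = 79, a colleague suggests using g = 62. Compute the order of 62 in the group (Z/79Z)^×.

13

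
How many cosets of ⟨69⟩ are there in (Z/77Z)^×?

The order of 69 must divide φ(77) = φ(7·11) = (7−1)·(11−1) = 6·10 = 60 = 2^2 · 3 · 5.
Divisors of 60: 1, 2, 3, 4, 5, 6, 10, 12, 15, 20, 30, 60.
Test each divisor d:
69^1 ≡ 69 (mod 77)
69^2 ≡ 64 (mod 77)
69^3 ≡ 27 (mod 77)
69^4 ≡ 15 (mod 77)
69^5 ≡ 34 (mod 77)
69^6 ≡ 36 (mod 77)
69^10 ≡ 1 (mod 77) ✓
Thus |⟨69⟩| = ord(69) = 10.
[(Z/77Z)^× : ⟨69⟩] = 60/10 = 6.

6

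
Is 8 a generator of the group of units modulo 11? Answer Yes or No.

φ(11) = 11 − 1 = 10 = 2 · 5.
Test 8^(10/q) mod 11 for each prime factor q of 10:
8^5 ≡ 10 (mod 11)  [q = 2: ≢ 1 ✓]
8^2 ≡ 9 (mod 11)  [q = 5: ≢ 1 ✓]
None equal 1, so ord_11(8) = 10: 8 is a primitive root.

Yes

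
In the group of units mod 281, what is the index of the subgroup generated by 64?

The order of 64 must divide φ(281) = 281 − 1 = 280 = 2^3 · 5 · 7.
Divisors of 280: 1, 2, 4, 5, 7, 8, 10, 14, 20, 28, 35, 40, 56, 70, 140, 280.
Check 64^d mod 281 for each divisor in increasing order:
64^1 ≡ 64 (mod 281)
64^2 ≡ 162 (mod 281)
64^4 ≡ 111 (mod 281)
64^5 ≡ 79 (mod 281)
64^7 ≡ 153 (mod 281)
64^8 ≡ 238 (mod 281)
64^10 ≡ 59 (mod 281)
64^14 ≡ 86 (mod 281)
64^20 ≡ 109 (mod 281)
64^28 ≡ 90 (mod 281)
64^35 ≡ 1 (mod 281) ✓
The order of 64 is 35, so the subgroup it generates has 35 elements.
Index = |(Z/281Z)^×| / |⟨64⟩| = 280 / 35 = 8.

8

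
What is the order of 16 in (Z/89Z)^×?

11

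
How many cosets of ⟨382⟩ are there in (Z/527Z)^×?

4

The order of 382 must divide φ(527) = φ(17·31) = (17−1)·(31−1) = 16·30 = 480 = 2^5 · 3 · 5.
Divisors of 480: 1, 2, 3, 4, 5, 6, 8, 10, 12, 15, 16, 20, 24, 30, 32, 40, 48, 60, 80, 96, 120, 160, 240, 480.
Test each divisor d:
382^1 ≡ 382 (mod 527)
382^2 ≡ 472 (mod 527)
382^3 ≡ 70 (mod 527)
382^4 ≡ 390 (mod 527)
382^5 ≡ 366 (mod 527)
382^6 ≡ 157 (mod 527)
382^8 ≡ 324 (mod 527)
382^10 ≡ 98 (mod 527)
382^12 ≡ 407 (mod 527)
382^15 ≡ 32 (mod 527)
382^16 ≡ 103 (mod 527)
382^20 ≡ 118 (mod 527)
382^24 ≡ 171 (mod 527)
382^30 ≡ 497 (mod 527)
382^32 ≡ 69 (mod 527)
382^40 ≡ 222 (mod 527)
382^48 ≡ 256 (mod 527)
382^60 ≡ 373 (mod 527)
382^80 ≡ 273 (mod 527)
382^96 ≡ 188 (mod 527)
382^120 ≡ 1 (mod 527) ✓
Thus |⟨382⟩| = ord(382) = 120.
[(Z/527Z)^× : ⟨382⟩] = 480/120 = 4.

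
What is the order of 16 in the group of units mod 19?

9

Since 16 ∈ (Z/19Z)^×, its order divides φ(19) = 19 − 1 = 18 = 2 · 3^2.
Divisors of 18: 1, 2, 3, 6, 9, 18.
Compute 16^d (mod 19) for the divisors d until we hit 1:
16^1 ≡ 16
16^2 ≡ 9
16^3 ≡ 11
16^6 ≡ 7
16^9 ≡ 1
The smallest such exponent is 9, so the order of 16 is 9.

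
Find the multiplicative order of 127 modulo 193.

The order of 127 must divide φ(193) = 193 − 1 = 192 = 2^6 · 3.
Divisors of 192: 1, 2, 3, 4, 6, 8, 12, 16, 24, 32, 48, 64, 96, 192.
Check 127^d mod 193 for each divisor in increasing order:
127^1 ≡ 127 (mod 193)
127^2 ≡ 110 (mod 193)
127^3 ≡ 74 (mod 193)
127^4 ≡ 134 (mod 193)
127^6 ≡ 72 (mod 193)
127^8 ≡ 7 (mod 193)
127^12 ≡ 166 (mod 193)
127^16 ≡ 49 (mod 193)
127^24 ≡ 150 (mod 193)
127^32 ≡ 85 (mod 193)
127^48 ≡ 112 (mod 193)
127^64 ≡ 84 (mod 193)
127^96 ≡ 192 (mod 193)
127^192 ≡ 1 (mod 193) ✓
Hence ord(127) = 192.

192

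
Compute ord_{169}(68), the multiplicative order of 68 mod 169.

39

ord(68) | φ(169) = φ(13^2) = 13·(13−1) = 156 = 2^2 · 3 · 13.
Divisors of 156: 1, 2, 3, 4, 6, 12, 13, 26, 39, 52, 78, 156.
Evaluate successive powers at the divisors of 156:
68^1 ≡ 68
68^2 ≡ 61
68^3 ≡ 92
68^4 ≡ 3
68^6 ≡ 14
68^12 ≡ 27
68^13 ≡ 146
68^26 ≡ 22
68^39 ≡ 1
Therefore the multiplicative order of 68 modulo 169 is 39.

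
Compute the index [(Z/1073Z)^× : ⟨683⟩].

4

The order of 683 must divide φ(1073) = φ(29·37) = (29−1)·(37−1) = 28·36 = 1008 = 2^4 · 3^2 · 7.
Divisors of 1008: 1, 2, 3, 4, 6, 7, 8, 9, 12, 14, 16, 18, 21, 24, 28, 36, 42, 48, 56, 63, 72, 84, 112, 126, 144, 168, 252, 336, 504, 1008.
Compute 683^d (mod 1073) for the divisors d until we hit 1:
683^1 ≡ 683 (mod 1073)
683^2 ≡ 807 (mod 1073)
683^3 ≡ 732 (mod 1073)
683^4 ≡ 1011 (mod 1073)
683^6 ≡ 397 (mod 1073)
683^7 ≡ 755 (mod 1073)
683^8 ≡ 625 (mod 1073)
683^9 ≡ 894 (mod 1073)
683^12 ≡ 951 (mod 1073)
683^14 ≡ 262 (mod 1073)
683^16 ≡ 53 (mod 1073)
683^18 ≡ 924 (mod 1073)
683^21 ≡ 378 (mod 1073)
683^24 ≡ 935 (mod 1073)
683^28 ≡ 1045 (mod 1073)
683^36 ≡ 741 (mod 1073)
683^42 ≡ 175 (mod 1073)
683^48 ≡ 803 (mod 1073)
683^56 ≡ 784 (mod 1073)
683^63 ≡ 697 (mod 1073)
683^72 ≡ 778 (mod 1073)
683^84 ≡ 581 (mod 1073)
683^112 ≡ 900 (mod 1073)
683^126 ≡ 813 (mod 1073)
683^144 ≡ 112 (mod 1073)
683^168 ≡ 639 (mod 1073)
683^252 ≡ 1 (mod 1073) ✓
So ord_1073(683) = 252, hence |⟨683⟩| = 252.
[(Z/1073Z)^× : ⟨683⟩] = 1008/252 = 4.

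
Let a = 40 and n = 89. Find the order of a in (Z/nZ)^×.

44

By Lagrange's theorem, ord_89(40) divides φ(89) = 89 − 1 = 88 = 2^3 · 11.
Divisors of 88: 1, 2, 4, 8, 11, 22, 44, 88.
Compute 40^d (mod 89) for the divisors d until we hit 1:
40^1 ≡ 40 (mod 89)
40^2 ≡ 87 (mod 89)
40^4 ≡ 4 (mod 89)
40^8 ≡ 16 (mod 89)
40^11 ≡ 55 (mod 89)
40^22 ≡ 88 (mod 89)
40^44 ≡ 1 (mod 89) ✓
So ord_89(40) = 44.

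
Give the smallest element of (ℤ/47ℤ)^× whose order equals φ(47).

φ(47) = 47 − 1 = 46 = 2 · 23.
Test candidates g = 2, 3, … against the prime factors q ∈ {2, 23} of φ(47): g is a generator iff g^(46/q) ≢ 1 for every such q.
g = 2: 2^23 ≡ 1 — hits 1, so not a primitive root.
g = 3: 3^23 ≡ 1 — hits 1, so not a primitive root.
g = 4: 4^23 ≡ 1 — hits 1, so not a primitive root.
g = 5: 5^23 ≡ 46; 5^2 ≡ 25 — none is 1, so 5 is a primitive root.
Hence the least primitive root of 47 is 5.

5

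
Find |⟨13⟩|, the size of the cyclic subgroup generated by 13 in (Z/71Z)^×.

70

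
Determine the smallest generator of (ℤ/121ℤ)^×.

2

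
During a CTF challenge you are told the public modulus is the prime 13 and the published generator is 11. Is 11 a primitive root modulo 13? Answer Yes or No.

φ(13) = 13 − 1 = 12 = 2^2 · 3.
An element g generates (Z/13Z)^× iff g^(12/q) ≢ 1 (mod 13) for each prime q ∈ {2, 3}.
11^6 ≡ 12 (mod 13)  [q = 2: ≢ 1 ✓]
11^4 ≡ 3 (mod 13)  [q = 3: ≢ 1 ✓]
Every test exponent gives a nontrivial residue, hence 11 generates the full group.

Yes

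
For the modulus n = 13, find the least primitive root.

φ(13) = 13 − 1 = 12 = 2^2 · 3.
Test candidates g = 2, 3, … against the prime factors q ∈ {2, 3} of φ(13): g is a generator iff g^(12/q) ≢ 1 for every such q.
g = 2: 2^6 ≡ 12; 2^4 ≡ 3 — none is 1, so 2 is a primitive root.
The smallest primitive root modulo 13 is 2.

2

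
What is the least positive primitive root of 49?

3

φ(49) = φ(7^2) = 7·(7−1) = 42 = 2 · 3 · 7.
g is a primitive root iff g^(42/q) ≢ 1 (mod 49) for each prime q ∈ {2, 3, 7}.
g = 2: 2^21 ≡ 1 — hits 1, so not a primitive root.
g = 3: 3^21 ≡ 48; 3^14 ≡ 30; 3^6 ≡ 43 — none is 1, so 3 is a primitive root.
The smallest primitive root modulo 49 is 3.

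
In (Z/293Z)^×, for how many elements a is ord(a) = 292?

144

φ(293) = 293 − 1 = 292 = 2^2 · 73.
Since (Z/293Z)^× is cyclic of order 292, the number of elements of order d is φ(d) when d | 292 and 0 otherwise.
292 = 2^2 · 73 divides 292, and φ(292) = 144.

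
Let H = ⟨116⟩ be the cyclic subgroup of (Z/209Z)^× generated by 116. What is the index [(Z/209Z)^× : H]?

2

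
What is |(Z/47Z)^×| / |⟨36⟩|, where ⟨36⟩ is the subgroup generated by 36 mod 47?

By Lagrange's theorem, ord_47(36) divides φ(47) = 47 − 1 = 46 = 2 · 23.
Divisors of 46: 1, 2, 23, 46.
Compute 36^d (mod 47) for the divisors d until we hit 1:
36^1 ≡ 36 (mod 47)
36^2 ≡ 27 (mod 47)
36^23 ≡ 1 (mod 47) ✓
So ord_47(36) = 23, hence |⟨36⟩| = 23.
Index = |(Z/47Z)^×| / |⟨36⟩| = 46 / 23 = 2.

2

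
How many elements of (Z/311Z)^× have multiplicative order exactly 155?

120

φ(311) = 311 − 1 = 310 = 2 · 5 · 31.
(Z/311Z)^× is cyclic (|G| = 310); a cyclic group of order m has exactly φ(d) elements of each order d | m, and none otherwise.
155 = 5 · 31 divides 310, and φ(155) = 120.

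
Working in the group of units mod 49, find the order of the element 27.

The order of 27 must divide φ(49) = φ(7^2) = 7·(7−1) = 42 = 2 · 3 · 7.
Divisors of 42: 1, 2, 3, 6, 7, 14, 21, 42.
Test each divisor d:
27^1 ≡ 27 (mod 49)
27^2 ≡ 43 (mod 49)
27^3 ≡ 34 (mod 49)
27^6 ≡ 29 (mod 49)
27^7 ≡ 48 (mod 49)
27^14 ≡ 1 (mod 49) ✓
So ord_49(27) = 14.

14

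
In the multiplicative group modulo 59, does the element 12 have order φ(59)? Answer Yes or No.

φ(59) = 59 − 1 = 58 = 2 · 29.
It suffices to check that the order of 12 is not a proper divisor of 58: compute 12^(58/q) for q ∈ {2, 29}.
12^29 ≡ 1 (mod 59)  [q = 2: ≡ 1 ✗]
12^2 ≡ 26 (mod 59)  [q = 29: ≢ 1 ✓]
12^29 ≡ 1 shows ord(12) | 29, strictly less than φ(59); not a primitive root.

No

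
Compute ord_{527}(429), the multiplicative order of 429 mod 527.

ord(429) | φ(527) = φ(17·31) = (17−1)·(31−1) = 16·30 = 480 = 2^5 · 3 · 5.
Divisors of 480: 1, 2, 3, 4, 5, 6, 8, 10, 12, 15, 16, 20, 24, 30, 32, 40, 48, 60, 80, 96, 120, 160, 240, 480.
Check 429^d mod 527 for each divisor in increasing order:
429^1 ≡ 429
429^2 ≡ 118
429^3 ≡ 30
429^4 ≡ 222
429^5 ≡ 378
429^6 ≡ 373
429^8 ≡ 273
429^10 ≡ 67
429^12 ≡ 1
The smallest such exponent is 12, so the order of 429 is 12.

12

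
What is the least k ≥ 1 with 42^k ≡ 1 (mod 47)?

23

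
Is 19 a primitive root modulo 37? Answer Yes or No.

φ(37) = 37 − 1 = 36 = 2^2 · 3^2.
Test 19^(36/q) mod 37 for each prime factor q of 36:
19^18 ≡ 36 (mod 37)  [q = 2: ≢ 1 ✓]
19^12 ≡ 10 (mod 37)  [q = 3: ≢ 1 ✓]
Every test exponent gives a nontrivial residue, hence 19 generates the full group.

Yes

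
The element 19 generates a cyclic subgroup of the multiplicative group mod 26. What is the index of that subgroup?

By Lagrange's theorem, ord_26(19) divides φ(26) = φ(2)·φ(13) = 1·12 = 12 = 2^2 · 3.
Divisors of 12: 1, 2, 3, 4, 6, 12.
Evaluate successive powers at the divisors of 12:
19^1 ≡ 19 (mod 26)
19^2 ≡ 23 (mod 26)
19^3 ≡ 21 (mod 26)
19^4 ≡ 9 (mod 26)
19^6 ≡ 25 (mod 26)
19^12 ≡ 1 (mod 26) ✓
The order of 19 is 12, so the subgroup it generates has 12 elements.
The index is φ(26) / ord(19) = 12 / 12 = 1.

1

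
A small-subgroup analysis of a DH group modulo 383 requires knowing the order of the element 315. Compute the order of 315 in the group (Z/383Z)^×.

382

ord(315) | φ(383) = 383 − 1 = 382 = 2 · 191.
Divisors of 382: 1, 2, 191, 382.
Evaluate successive powers at the divisors of 382:
315^1 ≡ 315
315^2 ≡ 28
315^191 ≡ 382
315^382 ≡ 1
Hence ord(315) = 382.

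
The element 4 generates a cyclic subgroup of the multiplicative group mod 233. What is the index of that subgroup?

8

The order of 4 must divide φ(233) = 233 − 1 = 232 = 2^3 · 29.
Divisors of 232: 1, 2, 4, 8, 29, 58, 116, 232.
Check 4^d mod 233 for each divisor in increasing order:
4^1 ≡ 4 (mod 233)
4^2 ≡ 16 (mod 233)
4^4 ≡ 23 (mod 233)
4^8 ≡ 63 (mod 233)
4^29 ≡ 1 (mod 233) ✓
Thus |⟨4⟩| = ord(4) = 29.
[(Z/233Z)^× : ⟨4⟩] = 232/29 = 8.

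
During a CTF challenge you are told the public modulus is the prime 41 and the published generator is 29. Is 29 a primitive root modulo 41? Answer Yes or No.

Yes

φ(41) = 41 − 1 = 40 = 2^3 · 5.
Test 29^(40/q) mod 41 for each prime factor q of 40:
29^20 ≡ 40 (mod 41)  [q = 2: ≢ 1 ✓]
29^8 ≡ 18 (mod 41)  [q = 5: ≢ 1 ✓]
Every test exponent gives a nontrivial residue, hence 29 generates the full group.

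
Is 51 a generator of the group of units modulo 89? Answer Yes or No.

φ(89) = 89 − 1 = 88 = 2^3 · 11.
An element g generates (Z/89Z)^× iff g^(88/q) ≢ 1 (mod 89) for each prime q ∈ {2, 11}.
51^44 ≡ 88 (mod 89)  [q = 2: ≢ 1 ✓]
51^8 ≡ 67 (mod 89)  [q = 11: ≢ 1 ✓]
None equal 1, so ord_89(51) = 88: 51 is a primitive root.

Yes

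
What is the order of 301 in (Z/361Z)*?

By Lagrange's theorem, ord_361(301) divides φ(361) = φ(19^2) = 19·(19−1) = 342 = 2 · 3^2 · 19.
Divisors of 342: 1, 2, 3, 6, 9, 18, 19, 38, 57, 114, 171, 342.
Test each divisor d:
301^1 ≡ 301 (mod 361)
301^2 ≡ 351 (mod 361)
301^3 ≡ 239 (mod 361)
301^6 ≡ 83 (mod 361)
301^9 ≡ 343 (mod 361)
301^18 ≡ 324 (mod 361)
301^19 ≡ 54 (mod 361)
301^38 ≡ 28 (mod 361)
301^57 ≡ 68 (mod 361)
301^114 ≡ 292 (mod 361)
301^171 ≡ 1 (mod 361) ✓
Therefore the multiplicative order of 301 modulo 361 is 171.

171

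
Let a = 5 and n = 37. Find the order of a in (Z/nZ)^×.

The order of 5 must divide φ(37) = 37 − 1 = 36 = 2^2 · 3^2.
Divisors of 36: 1, 2, 3, 4, 6, 9, 12, 18, 36.
Test each divisor d:
5^1 ≡ 5
5^2 ≡ 25
5^3 ≡ 14
5^4 ≡ 33
5^6 ≡ 11
5^9 ≡ 6
5^12 ≡ 10
5^18 ≡ 36
5^36 ≡ 1
The smallest such exponent is 36, so the order of 5 is 36.

36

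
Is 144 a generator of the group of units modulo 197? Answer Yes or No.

φ(197) = 197 − 1 = 196 = 2^2 · 7^2.
Test 144^(196/q) mod 197 for each prime factor q of 196:
144^98 ≡ 1 (mod 197)  [q = 2: ≡ 1 ✗]
144^28 ≡ 178 (mod 197)  [q = 7: ≢ 1 ✓]
144^98 ≡ 1 shows ord(144) | 98, strictly less than φ(197); not a primitive root.

No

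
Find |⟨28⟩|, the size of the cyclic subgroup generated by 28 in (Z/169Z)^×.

ord(28) | φ(169) = φ(13^2) = 13·(13−1) = 156 = 2^2 · 3 · 13.
Divisors of 156: 1, 2, 3, 4, 6, 12, 13, 26, 39, 52, 78, 156.
Check 28^d mod 169 for each divisor in increasing order:
28^1 ≡ 28
28^2 ≡ 108
28^3 ≡ 151
28^4 ≡ 3
28^6 ≡ 155
28^12 ≡ 27
28^13 ≡ 80
28^26 ≡ 147
28^39 ≡ 99
28^52 ≡ 146
28^78 ≡ 168
28^156 ≡ 1
The smallest such exponent is 156, so the order of 28 is 156.

156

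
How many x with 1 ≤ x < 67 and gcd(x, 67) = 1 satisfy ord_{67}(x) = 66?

20

φ(67) = 67 − 1 = 66 = 2 · 3 · 11.
(Z/67Z)^× is cyclic (|G| = 66); a cyclic group of order m has exactly φ(d) elements of each order d | m, and none otherwise.
66 = 2 · 3 · 11 divides 66, and φ(66) = 20.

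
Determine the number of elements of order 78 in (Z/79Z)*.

24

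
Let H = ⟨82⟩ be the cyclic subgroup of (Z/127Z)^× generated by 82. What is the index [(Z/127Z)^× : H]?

The order of 82 must divide φ(127) = 127 − 1 = 126 = 2 · 3^2 · 7.
Divisors of 126: 1, 2, 3, 6, 7, 9, 14, 18, 21, 42, 63, 126.
Check 82^d mod 127 for each divisor in increasing order:
82^1 ≡ 82
82^2 ≡ 120
82^3 ≡ 61
82^6 ≡ 38
82^7 ≡ 68
82^9 ≡ 32
82^14 ≡ 52
82^18 ≡ 8
82^21 ≡ 107
82^42 ≡ 19
82^63 ≡ 1
The order of 82 is 63, so the subgroup it generates has 63 elements.
[(Z/127Z)^× : ⟨82⟩] = 126/63 = 2.

2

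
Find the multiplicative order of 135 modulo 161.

66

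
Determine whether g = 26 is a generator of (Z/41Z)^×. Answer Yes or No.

Yes

φ(41) = 41 − 1 = 40 = 2^3 · 5.
Test 26^(40/q) mod 41 for each prime factor q of 40:
26^20 ≡ 40 (mod 41)  [q = 2: ≢ 1 ✓]
26^8 ≡ 18 (mod 41)  [q = 5: ≢ 1 ✓]
None equal 1, so ord_41(26) = 40: 26 is a primitive root.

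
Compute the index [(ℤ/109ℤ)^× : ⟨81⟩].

4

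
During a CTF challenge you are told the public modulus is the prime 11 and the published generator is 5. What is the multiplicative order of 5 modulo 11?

5

ord(5) | φ(11) = 11 − 1 = 10 = 2 · 5.
Divisors of 10: 1, 2, 5, 10.
Check 5^d mod 11 for each divisor in increasing order:
5^1 ≡ 5
5^2 ≡ 3
5^5 ≡ 1
Therefore the multiplicative order of 5 modulo 11 is 5.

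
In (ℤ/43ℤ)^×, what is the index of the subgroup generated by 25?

2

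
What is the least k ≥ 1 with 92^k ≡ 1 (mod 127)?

126

By Lagrange's theorem, ord_127(92) divides φ(127) = 127 − 1 = 126 = 2 · 3^2 · 7.
Divisors of 126: 1, 2, 3, 6, 7, 9, 14, 18, 21, 42, 63, 126.
Evaluate successive powers at the divisors of 126:
92^1 ≡ 92 (mod 127)
92^2 ≡ 82 (mod 127)
92^3 ≡ 51 (mod 127)
92^6 ≡ 61 (mod 127)
92^7 ≡ 24 (mod 127)
92^9 ≡ 63 (mod 127)
92^14 ≡ 68 (mod 127)
92^18 ≡ 32 (mod 127)
92^21 ≡ 108 (mod 127)
92^42 ≡ 107 (mod 127)
92^63 ≡ 126 (mod 127)
92^126 ≡ 1 (mod 127) ✓
The smallest such exponent is 126, so the order of 92 is 126.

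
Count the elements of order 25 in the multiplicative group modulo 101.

φ(101) = 101 − 1 = 100 = 2^2 · 5^2.
Since (Z/101Z)^× is cyclic of order 100, the number of elements of order d is φ(d) when d | 100 and 0 otherwise.
25 = 5^2 divides 100, and φ(25) = 20.

20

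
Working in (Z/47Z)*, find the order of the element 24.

The order of 24 must divide φ(47) = 47 − 1 = 46 = 2 · 23.
Divisors of 46: 1, 2, 23, 46.
Evaluate successive powers at the divisors of 46:
24^1 ≡ 24 (mod 47)
24^2 ≡ 12 (mod 47)
24^23 ≡ 1 (mod 47) ✓
So ord_47(24) = 23.

23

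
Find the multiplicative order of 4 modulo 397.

22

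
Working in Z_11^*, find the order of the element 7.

10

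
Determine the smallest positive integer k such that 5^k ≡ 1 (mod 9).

By Lagrange's theorem, ord_9(5) divides φ(9) = φ(3^2) = 3·(3−1) = 6 = 2 · 3.
Divisors of 6: 1, 2, 3, 6.
Test each divisor d:
5^1 ≡ 5 (mod 9)
5^2 ≡ 7 (mod 9)
5^3 ≡ 8 (mod 9)
5^6 ≡ 1 (mod 9) ✓
The smallest such exponent is 6, so the order of 5 is 6.

6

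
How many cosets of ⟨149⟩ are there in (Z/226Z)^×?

2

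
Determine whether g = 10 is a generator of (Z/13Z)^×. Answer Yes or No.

No

φ(13) = 13 − 1 = 12 = 2^2 · 3.
10 is a primitive root mod 13 iff 10^(φ(13)/q) ≢ 1 for every prime q | φ(13), i.e. q ∈ {2, 3}.
10^6 ≡ 1 (mod 13)  [q = 2: ≡ 1 ✗]
10^4 ≡ 3 (mod 13)  [q = 3: ≢ 1 ✓]
Since 10^6 ≡ 1, the order of 10 divides 6 < 12, so 10 is not a primitive root.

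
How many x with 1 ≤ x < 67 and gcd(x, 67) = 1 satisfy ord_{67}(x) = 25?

0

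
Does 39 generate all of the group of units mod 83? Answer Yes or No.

Yes

φ(83) = 83 − 1 = 82 = 2 · 41.
An element g generates (Z/83Z)^× iff g^(82/q) ≢ 1 (mod 83) for each prime q ∈ {2, 41}.
39^41 ≡ 82 (mod 83)  [q = 2: ≢ 1 ✓]
39^2 ≡ 27 (mod 83)  [q = 41: ≢ 1 ✓]
None equal 1, so ord_83(39) = 82: 39 is a primitive root.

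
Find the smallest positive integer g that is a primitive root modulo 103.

φ(103) = 103 − 1 = 102 = 2 · 3 · 17.
g is a primitive root iff g^(102/q) ≢ 1 (mod 103) for each prime q ∈ {2, 3, 17}.
g = 2: 2^51 ≡ 1 — hits 1, so not a primitive root.
g = 3: 3^51 ≡ 102; 3^34 ≡ 1 — hits 1, so not a primitive root.
g = 4: 4^51 ≡ 1 — hits 1, so not a primitive root.
g = 5: 5^51 ≡ 102; 5^34 ≡ 56; 5^6 ≡ 72 — none is 1, so 5 is a primitive root.
The smallest primitive root modulo 103 is 5.

5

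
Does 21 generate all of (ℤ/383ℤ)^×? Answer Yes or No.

φ(383) = 383 − 1 = 382 = 2 · 191.
21 is a primitive root mod 383 iff 21^(φ(383)/q) ≢ 1 for every prime q | φ(383), i.e. q ∈ {2, 191}.
21^191 ≡ 1 (mod 383)  [q = 2: ≡ 1 ✗]
21^2 ≡ 58 (mod 383)  [q = 191: ≢ 1 ✓]
Since 21^191 ≡ 1, the order of 21 divides 191 < 382, so 21 is not a primitive root.

No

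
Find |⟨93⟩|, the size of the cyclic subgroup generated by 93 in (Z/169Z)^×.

156

By Lagrange's theorem, ord_169(93) divides φ(169) = φ(13^2) = 13·(13−1) = 156 = 2^2 · 3 · 13.
Divisors of 156: 1, 2, 3, 4, 6, 12, 13, 26, 39, 52, 78, 156.
Compute 93^d (mod 169) for the divisors d until we hit 1:
93^1 ≡ 93
93^2 ≡ 30
93^3 ≡ 86
93^4 ≡ 55
93^6 ≡ 129
93^12 ≡ 79
93^13 ≡ 80
93^26 ≡ 147
93^39 ≡ 99
93^52 ≡ 146
93^78 ≡ 168
93^156 ≡ 1
Therefore the multiplicative order of 93 modulo 169 is 156.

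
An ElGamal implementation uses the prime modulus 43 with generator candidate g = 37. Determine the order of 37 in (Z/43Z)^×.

By Lagrange's theorem, ord_43(37) divides φ(43) = 43 − 1 = 42 = 2 · 3 · 7.
Divisors of 42: 1, 2, 3, 6, 7, 14, 21, 42.
Check 37^d mod 43 for each divisor in increasing order:
37^1 ≡ 37
37^2 ≡ 36
37^3 ≡ 42
37^6 ≡ 1
So ord_43(37) = 6.

6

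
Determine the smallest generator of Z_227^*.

2

φ(227) = 227 − 1 = 226 = 2 · 113.
g is a primitive root iff g^(226/q) ≢ 1 (mod 227) for each prime q ∈ {2, 113}.
g = 2: 2^113 ≡ 226; 2^2 ≡ 4 — none is 1, so 2 is a primitive root.
Hence the least primitive root of 227 is 2.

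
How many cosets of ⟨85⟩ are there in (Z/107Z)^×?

2

Since 85 ∈ (Z/107Z)^×, its order divides φ(107) = 107 − 1 = 106 = 2 · 53.
Divisors of 106: 1, 2, 53, 106.
Check 85^d mod 107 for each divisor in increasing order:
85^1 ≡ 85 (mod 107)
85^2 ≡ 56 (mod 107)
85^53 ≡ 1 (mod 107) ✓
Thus |⟨85⟩| = ord(85) = 53.
The index is φ(107) / ord(85) = 106 / 53 = 2.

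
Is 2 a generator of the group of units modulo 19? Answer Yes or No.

Yes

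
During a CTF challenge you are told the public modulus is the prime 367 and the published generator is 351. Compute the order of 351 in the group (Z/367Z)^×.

366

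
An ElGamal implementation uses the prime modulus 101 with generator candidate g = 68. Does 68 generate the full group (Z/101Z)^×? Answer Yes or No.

No

φ(101) = 101 − 1 = 100 = 2^2 · 5^2.
Test 68^(100/q) mod 101 for each prime factor q of 100:
68^50 ≡ 1 (mod 101)  [q = 2: ≡ 1 ✗]
68^20 ≡ 36 (mod 101)  [q = 5: ≢ 1 ✓]
68^50 ≡ 1 shows ord(68) | 50, strictly less than φ(101); not a primitive root.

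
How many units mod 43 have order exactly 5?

φ(43) = 43 − 1 = 42 = 2 · 3 · 7.
Since (Z/43Z)^× is cyclic of order 42, the number of elements of order d is φ(d) when d | 42 and 0 otherwise.
Since 5 ∤ 42, the count is 0.

0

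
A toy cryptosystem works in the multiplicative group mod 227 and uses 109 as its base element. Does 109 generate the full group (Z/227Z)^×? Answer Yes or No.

φ(227) = 227 − 1 = 226 = 2 · 113.
An element g generates (Z/227Z)^× iff g^(226/q) ≢ 1 (mod 227) for each prime q ∈ {2, 113}.
109^113 ≡ 1 (mod 227)  [q = 2: ≡ 1 ✗]
109^2 ≡ 77 (mod 227)  [q = 113: ≢ 1 ✓]
Since 109^113 ≡ 1, the order of 109 divides 113 < 226, so 109 is not a primitive root.

No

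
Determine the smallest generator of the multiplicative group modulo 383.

5

φ(383) = 383 − 1 = 382 = 2 · 191.
Test candidates g = 2, 3, … against the prime factors q ∈ {2, 191} of φ(383): g is a generator iff g^(382/q) ≢ 1 for every such q.
g = 2: 2^191 ≡ 1 — hits 1, so not a primitive root.
g = 3: 3^191 ≡ 1 — hits 1, so not a primitive root.
g = 4: 4^191 ≡ 1 — hits 1, so not a primitive root.
g = 5: 5^191 ≡ 382; 5^2 ≡ 25 — none is 1, so 5 is a primitive root.
Hence the least primitive root of 383 is 5.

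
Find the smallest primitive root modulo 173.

φ(173) = 173 − 1 = 172 = 2^2 · 43.
Test candidates g = 2, 3, … against the prime factors q ∈ {2, 43} of φ(173): g is a generator iff g^(172/q) ≢ 1 for every such q.
g = 2: 2^86 ≡ 172; 2^4 ≡ 16 — none is 1, so 2 is a primitive root.
Hence the least primitive root of 173 is 2.

2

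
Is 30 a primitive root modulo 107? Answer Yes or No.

No

φ(107) = 107 − 1 = 106 = 2 · 53.
An element g generates (Z/107Z)^× iff g^(106/q) ≢ 1 (mod 107) for each prime q ∈ {2, 53}.
30^53 ≡ 1 (mod 107)  [q = 2: ≡ 1 ✗]
30^2 ≡ 44 (mod 107)  [q = 53: ≢ 1 ✓]
The check at q = 2 fails, so 30 generates a proper subgroup.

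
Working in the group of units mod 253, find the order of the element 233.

110

By Lagrange's theorem, ord_253(233) divides φ(253) = φ(11·23) = (11−1)·(23−1) = 10·22 = 220 = 2^2 · 5 · 11.
Divisors of 220: 1, 2, 4, 5, 10, 11, 20, 22, 44, 55, 110, 220.
Compute 233^d (mod 253) for the divisors d until we hit 1:
233^1 ≡ 233 (mod 253)
233^2 ≡ 147 (mod 253)
233^4 ≡ 104 (mod 253)
233^5 ≡ 197 (mod 253)
233^10 ≡ 100 (mod 253)
233^11 ≡ 24 (mod 253)
233^20 ≡ 133 (mod 253)
233^22 ≡ 70 (mod 253)
233^44 ≡ 93 (mod 253)
233^55 ≡ 208 (mod 253)
233^110 ≡ 1 (mod 253) ✓
So ord_253(233) = 110.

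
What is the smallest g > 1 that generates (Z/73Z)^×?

φ(73) = 73 − 1 = 72 = 2^3 · 3^2.
Test candidates g = 2, 3, … against the prime factors q ∈ {2, 3} of φ(73): g is a generator iff g^(72/q) ≢ 1 for every such q.
g = 2: 2^36 ≡ 1 — hits 1, so not a primitive root.
g = 3: 3^36 ≡ 1 — hits 1, so not a primitive root.
g = 4: 4^36 ≡ 1 — hits 1, so not a primitive root.
g = 5: 5^36 ≡ 72; 5^24 ≡ 8 — none is 1, so 5 is a primitive root.
The smallest primitive root modulo 73 is 5.

5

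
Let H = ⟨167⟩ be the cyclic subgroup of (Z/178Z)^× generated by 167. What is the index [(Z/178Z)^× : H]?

8

Since 167 ∈ (Z/178Z)^×, its order divides φ(178) = φ(2)·φ(89) = 1·88 = 88 = 2^3 · 11.
Divisors of 88: 1, 2, 4, 8, 11, 22, 44, 88.
Check 167^d mod 178 for each divisor in increasing order:
167^1 ≡ 167 (mod 178)
167^2 ≡ 121 (mod 178)
167^4 ≡ 45 (mod 178)
167^8 ≡ 67 (mod 178)
167^11 ≡ 1 (mod 178) ✓
Thus |⟨167⟩| = ord(167) = 11.
[(Z/178Z)^× : ⟨167⟩] = 88/11 = 8.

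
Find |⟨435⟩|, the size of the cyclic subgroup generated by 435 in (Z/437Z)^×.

198

Since 435 ∈ (Z/437Z)^×, its order divides φ(437) = φ(19·23) = (19−1)·(23−1) = 18·22 = 396 = 2^2 · 3^2 · 11.
Divisors of 396: 1, 2, 3, 4, 6, 9, 11, 12, 18, 22, 33, 36, 44, 66, 99, 132, 198, 396.
Compute 435^d (mod 437) for the divisors d until we hit 1:
435^1 ≡ 435
435^2 ≡ 4
435^3 ≡ 429
435^4 ≡ 16
435^6 ≡ 64
435^9 ≡ 362
435^11 ≡ 137
435^12 ≡ 163
435^18 ≡ 381
435^22 ≡ 415
435^33 ≡ 45
435^36 ≡ 77
435^44 ≡ 47
435^66 ≡ 277
435^99 ≡ 229
435^132 ≡ 254
435^198 ≡ 1
The smallest such exponent is 198, so the order of 435 is 198.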